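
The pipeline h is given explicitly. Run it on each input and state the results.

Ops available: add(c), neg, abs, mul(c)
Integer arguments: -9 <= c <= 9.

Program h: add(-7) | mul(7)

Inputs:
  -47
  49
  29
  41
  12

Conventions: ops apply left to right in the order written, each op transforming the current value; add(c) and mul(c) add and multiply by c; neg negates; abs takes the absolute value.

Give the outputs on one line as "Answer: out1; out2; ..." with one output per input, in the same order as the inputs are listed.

Execution, op by op:
  -47 -> -54 -> -378
  49 -> 42 -> 294
  29 -> 22 -> 154
  41 -> 34 -> 238
  12 -> 5 -> 35

-378; 294; 154; 238; 35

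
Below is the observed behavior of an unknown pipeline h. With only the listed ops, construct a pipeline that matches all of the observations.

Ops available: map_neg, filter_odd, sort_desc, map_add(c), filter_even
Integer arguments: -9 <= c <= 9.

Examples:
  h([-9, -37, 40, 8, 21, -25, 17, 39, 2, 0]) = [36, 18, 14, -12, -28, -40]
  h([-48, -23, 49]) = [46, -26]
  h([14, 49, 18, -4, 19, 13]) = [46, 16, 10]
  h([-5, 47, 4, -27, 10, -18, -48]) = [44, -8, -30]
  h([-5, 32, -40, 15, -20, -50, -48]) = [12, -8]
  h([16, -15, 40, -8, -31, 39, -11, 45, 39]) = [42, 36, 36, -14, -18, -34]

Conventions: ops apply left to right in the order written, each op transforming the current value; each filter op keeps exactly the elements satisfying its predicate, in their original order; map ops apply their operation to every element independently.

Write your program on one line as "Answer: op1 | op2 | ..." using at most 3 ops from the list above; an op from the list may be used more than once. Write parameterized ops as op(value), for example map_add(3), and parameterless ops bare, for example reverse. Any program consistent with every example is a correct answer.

map_add(-3) | sort_desc | filter_even

Check, running the answer program on each example:
  [-9, -37, 40, 8, 21, -25, 17, 39, 2, 0] -> [-12, -40, 37, 5, 18, -28, 14, 36, -1, -3] -> [37, 36, 18, 14, 5, -1, -3, -12, -28, -40] -> [36, 18, 14, -12, -28, -40]
  [-48, -23, 49] -> [-51, -26, 46] -> [46, -26, -51] -> [46, -26]
  [14, 49, 18, -4, 19, 13] -> [11, 46, 15, -7, 16, 10] -> [46, 16, 15, 11, 10, -7] -> [46, 16, 10]
  [-5, 47, 4, -27, 10, -18, -48] -> [-8, 44, 1, -30, 7, -21, -51] -> [44, 7, 1, -8, -21, -30, -51] -> [44, -8, -30]
  [-5, 32, -40, 15, -20, -50, -48] -> [-8, 29, -43, 12, -23, -53, -51] -> [29, 12, -8, -23, -43, -51, -53] -> [12, -8]
  [16, -15, 40, -8, -31, 39, -11, 45, 39] -> [13, -18, 37, -11, -34, 36, -14, 42, 36] -> [42, 37, 36, 36, 13, -11, -14, -18, -34] -> [42, 36, 36, -14, -18, -34]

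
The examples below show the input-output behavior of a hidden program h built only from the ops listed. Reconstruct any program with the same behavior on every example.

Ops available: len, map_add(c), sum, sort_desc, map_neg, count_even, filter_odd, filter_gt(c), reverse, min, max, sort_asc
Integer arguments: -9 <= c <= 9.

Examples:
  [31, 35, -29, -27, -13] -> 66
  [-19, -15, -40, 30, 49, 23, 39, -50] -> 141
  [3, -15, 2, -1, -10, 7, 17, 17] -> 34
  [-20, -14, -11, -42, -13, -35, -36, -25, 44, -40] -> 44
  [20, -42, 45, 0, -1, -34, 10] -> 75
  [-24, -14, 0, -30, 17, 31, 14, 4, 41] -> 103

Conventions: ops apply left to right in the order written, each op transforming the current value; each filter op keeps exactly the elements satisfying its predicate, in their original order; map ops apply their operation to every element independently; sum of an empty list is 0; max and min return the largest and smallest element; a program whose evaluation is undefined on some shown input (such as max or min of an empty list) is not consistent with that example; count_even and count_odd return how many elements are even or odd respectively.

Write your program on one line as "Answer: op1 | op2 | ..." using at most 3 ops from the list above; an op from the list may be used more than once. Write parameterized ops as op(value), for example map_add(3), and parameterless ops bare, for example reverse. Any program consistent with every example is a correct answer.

sort_asc | filter_gt(7) | sum

Check, running the answer program on each example:
  [31, 35, -29, -27, -13] -> [-29, -27, -13, 31, 35] -> [31, 35] -> 66
  [-19, -15, -40, 30, 49, 23, 39, -50] -> [-50, -40, -19, -15, 23, 30, 39, 49] -> [23, 30, 39, 49] -> 141
  [3, -15, 2, -1, -10, 7, 17, 17] -> [-15, -10, -1, 2, 3, 7, 17, 17] -> [17, 17] -> 34
  [-20, -14, -11, -42, -13, -35, -36, -25, 44, -40] -> [-42, -40, -36, -35, -25, -20, -14, -13, -11, 44] -> [44] -> 44
  [20, -42, 45, 0, -1, -34, 10] -> [-42, -34, -1, 0, 10, 20, 45] -> [10, 20, 45] -> 75
  [-24, -14, 0, -30, 17, 31, 14, 4, 41] -> [-30, -24, -14, 0, 4, 14, 17, 31, 41] -> [14, 17, 31, 41] -> 103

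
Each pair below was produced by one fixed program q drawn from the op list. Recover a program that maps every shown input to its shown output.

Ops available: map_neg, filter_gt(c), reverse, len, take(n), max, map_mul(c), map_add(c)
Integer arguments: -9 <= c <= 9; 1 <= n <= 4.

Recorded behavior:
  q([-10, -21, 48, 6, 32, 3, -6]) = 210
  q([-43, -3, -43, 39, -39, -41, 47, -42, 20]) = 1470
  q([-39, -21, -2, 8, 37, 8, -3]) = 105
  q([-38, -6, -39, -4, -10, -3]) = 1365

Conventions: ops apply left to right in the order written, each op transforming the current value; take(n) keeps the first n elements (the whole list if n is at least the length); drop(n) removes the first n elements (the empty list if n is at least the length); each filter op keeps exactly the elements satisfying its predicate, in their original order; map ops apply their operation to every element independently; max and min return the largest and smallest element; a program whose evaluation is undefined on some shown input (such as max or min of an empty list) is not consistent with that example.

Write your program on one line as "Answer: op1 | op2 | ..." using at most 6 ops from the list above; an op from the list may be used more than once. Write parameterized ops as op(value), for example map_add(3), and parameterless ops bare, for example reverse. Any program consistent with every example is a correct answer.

map_mul(-7) | map_mul(-5) | reverse | map_neg | take(4) | max

Check, running the answer program on each example:
  [-10, -21, 48, 6, 32, 3, -6] -> [70, 147, -336, -42, -224, -21, 42] -> [-350, -735, 1680, 210, 1120, 105, -210] -> [-210, 105, 1120, 210, 1680, -735, -350] -> [210, -105, -1120, -210, -1680, 735, 350] -> [210, -105, -1120, -210] -> 210
  [-43, -3, -43, 39, -39, -41, 47, -42, 20] -> [301, 21, 301, -273, 273, 287, -329, 294, -140] -> [-1505, -105, -1505, 1365, -1365, -1435, 1645, -1470, 700] -> [700, -1470, 1645, -1435, -1365, 1365, -1505, -105, -1505] -> [-700, 1470, -1645, 1435, 1365, -1365, 1505, 105, 1505] -> [-700, 1470, -1645, 1435] -> 1470
  [-39, -21, -2, 8, 37, 8, -3] -> [273, 147, 14, -56, -259, -56, 21] -> [-1365, -735, -70, 280, 1295, 280, -105] -> [-105, 280, 1295, 280, -70, -735, -1365] -> [105, -280, -1295, -280, 70, 735, 1365] -> [105, -280, -1295, -280] -> 105
  [-38, -6, -39, -4, -10, -3] -> [266, 42, 273, 28, 70, 21] -> [-1330, -210, -1365, -140, -350, -105] -> [-105, -350, -140, -1365, -210, -1330] -> [105, 350, 140, 1365, 210, 1330] -> [105, 350, 140, 1365] -> 1365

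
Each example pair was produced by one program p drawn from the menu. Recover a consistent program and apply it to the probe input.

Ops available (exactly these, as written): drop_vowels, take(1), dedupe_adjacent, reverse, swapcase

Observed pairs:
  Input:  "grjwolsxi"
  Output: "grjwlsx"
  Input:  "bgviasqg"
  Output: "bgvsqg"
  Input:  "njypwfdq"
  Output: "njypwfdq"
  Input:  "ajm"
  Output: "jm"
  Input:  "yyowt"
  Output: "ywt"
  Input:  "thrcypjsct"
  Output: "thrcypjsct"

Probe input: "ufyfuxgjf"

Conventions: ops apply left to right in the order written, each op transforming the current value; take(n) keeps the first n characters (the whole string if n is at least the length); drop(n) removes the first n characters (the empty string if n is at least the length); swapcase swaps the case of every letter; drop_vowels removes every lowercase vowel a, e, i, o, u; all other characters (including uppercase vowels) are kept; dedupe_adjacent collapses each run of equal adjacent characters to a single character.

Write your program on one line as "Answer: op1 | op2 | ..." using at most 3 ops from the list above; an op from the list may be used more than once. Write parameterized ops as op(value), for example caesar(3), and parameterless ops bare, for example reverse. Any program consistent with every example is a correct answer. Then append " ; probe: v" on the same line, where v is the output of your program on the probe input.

drop_vowels | dedupe_adjacent ; probe: "fyfxgjf"

Check, running the answer program on each example:
  "grjwolsxi" -> "grjwlsx" -> "grjwlsx"
  "bgviasqg" -> "bgvsqg" -> "bgvsqg"
  "njypwfdq" -> "njypwfdq" -> "njypwfdq"
  "ajm" -> "jm" -> "jm"
  "yyowt" -> "yywt" -> "ywt"
  "thrcypjsct" -> "thrcypjsct" -> "thrcypjsct"
  probe: "ufyfuxgjf" -> "fyfxgjf" -> "fyfxgjf"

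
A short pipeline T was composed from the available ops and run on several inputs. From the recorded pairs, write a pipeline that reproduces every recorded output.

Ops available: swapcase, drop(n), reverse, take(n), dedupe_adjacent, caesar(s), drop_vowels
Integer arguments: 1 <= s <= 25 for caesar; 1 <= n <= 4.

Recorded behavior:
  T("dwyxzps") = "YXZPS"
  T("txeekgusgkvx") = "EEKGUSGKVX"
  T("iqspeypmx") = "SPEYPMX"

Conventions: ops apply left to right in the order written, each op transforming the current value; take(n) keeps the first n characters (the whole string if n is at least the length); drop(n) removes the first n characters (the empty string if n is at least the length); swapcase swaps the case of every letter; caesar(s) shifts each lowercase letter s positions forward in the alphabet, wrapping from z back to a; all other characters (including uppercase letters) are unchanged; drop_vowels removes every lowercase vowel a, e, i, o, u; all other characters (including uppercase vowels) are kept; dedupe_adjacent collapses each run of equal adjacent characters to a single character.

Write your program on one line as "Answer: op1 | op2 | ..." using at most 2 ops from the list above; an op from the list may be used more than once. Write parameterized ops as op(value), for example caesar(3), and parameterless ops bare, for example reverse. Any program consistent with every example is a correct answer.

swapcase | drop(2)

Check, running the answer program on each example:
  "dwyxzps" -> "DWYXZPS" -> "YXZPS"
  "txeekgusgkvx" -> "TXEEKGUSGKVX" -> "EEKGUSGKVX"
  "iqspeypmx" -> "IQSPEYPMX" -> "SPEYPMX"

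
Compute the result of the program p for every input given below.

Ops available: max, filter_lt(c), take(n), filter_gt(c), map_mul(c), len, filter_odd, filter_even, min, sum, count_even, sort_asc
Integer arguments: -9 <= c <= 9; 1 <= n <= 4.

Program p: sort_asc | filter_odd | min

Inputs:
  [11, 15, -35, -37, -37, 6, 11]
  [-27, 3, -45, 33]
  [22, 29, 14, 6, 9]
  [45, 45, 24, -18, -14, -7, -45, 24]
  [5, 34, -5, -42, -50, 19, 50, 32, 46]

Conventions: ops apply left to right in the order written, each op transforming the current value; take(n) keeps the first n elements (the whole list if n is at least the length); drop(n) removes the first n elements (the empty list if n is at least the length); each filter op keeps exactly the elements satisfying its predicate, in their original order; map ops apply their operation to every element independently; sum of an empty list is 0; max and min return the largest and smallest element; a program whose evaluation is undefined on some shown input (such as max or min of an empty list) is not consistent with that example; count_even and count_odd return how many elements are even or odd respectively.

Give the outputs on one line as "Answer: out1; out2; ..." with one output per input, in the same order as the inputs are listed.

-37; -45; 9; -45; -5

Execution, op by op:
  [11, 15, -35, -37, -37, 6, 11] -> [-37, -37, -35, 6, 11, 11, 15] -> [-37, -37, -35, 11, 11, 15] -> -37
  [-27, 3, -45, 33] -> [-45, -27, 3, 33] -> [-45, -27, 3, 33] -> -45
  [22, 29, 14, 6, 9] -> [6, 9, 14, 22, 29] -> [9, 29] -> 9
  [45, 45, 24, -18, -14, -7, -45, 24] -> [-45, -18, -14, -7, 24, 24, 45, 45] -> [-45, -7, 45, 45] -> -45
  [5, 34, -5, -42, -50, 19, 50, 32, 46] -> [-50, -42, -5, 5, 19, 32, 34, 46, 50] -> [-5, 5, 19] -> -5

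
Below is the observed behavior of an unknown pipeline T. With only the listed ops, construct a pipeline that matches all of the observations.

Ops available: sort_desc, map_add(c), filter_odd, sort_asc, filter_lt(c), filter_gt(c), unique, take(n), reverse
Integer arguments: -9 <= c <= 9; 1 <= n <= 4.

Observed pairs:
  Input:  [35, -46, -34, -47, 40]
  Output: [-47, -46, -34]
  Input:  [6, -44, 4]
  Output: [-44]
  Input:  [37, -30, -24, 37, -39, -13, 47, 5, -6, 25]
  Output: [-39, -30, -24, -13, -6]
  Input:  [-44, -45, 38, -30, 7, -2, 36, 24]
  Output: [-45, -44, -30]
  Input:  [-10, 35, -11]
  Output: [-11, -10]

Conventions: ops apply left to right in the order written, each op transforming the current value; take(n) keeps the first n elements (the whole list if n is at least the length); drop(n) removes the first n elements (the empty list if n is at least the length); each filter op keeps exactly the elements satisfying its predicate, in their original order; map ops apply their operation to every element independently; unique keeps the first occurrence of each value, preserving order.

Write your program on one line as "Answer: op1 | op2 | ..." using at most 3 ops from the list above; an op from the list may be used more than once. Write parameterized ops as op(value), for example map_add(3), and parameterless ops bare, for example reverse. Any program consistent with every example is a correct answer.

filter_lt(-3) | sort_asc

Check, running the answer program on each example:
  [35, -46, -34, -47, 40] -> [-46, -34, -47] -> [-47, -46, -34]
  [6, -44, 4] -> [-44] -> [-44]
  [37, -30, -24, 37, -39, -13, 47, 5, -6, 25] -> [-30, -24, -39, -13, -6] -> [-39, -30, -24, -13, -6]
  [-44, -45, 38, -30, 7, -2, 36, 24] -> [-44, -45, -30] -> [-45, -44, -30]
  [-10, 35, -11] -> [-10, -11] -> [-11, -10]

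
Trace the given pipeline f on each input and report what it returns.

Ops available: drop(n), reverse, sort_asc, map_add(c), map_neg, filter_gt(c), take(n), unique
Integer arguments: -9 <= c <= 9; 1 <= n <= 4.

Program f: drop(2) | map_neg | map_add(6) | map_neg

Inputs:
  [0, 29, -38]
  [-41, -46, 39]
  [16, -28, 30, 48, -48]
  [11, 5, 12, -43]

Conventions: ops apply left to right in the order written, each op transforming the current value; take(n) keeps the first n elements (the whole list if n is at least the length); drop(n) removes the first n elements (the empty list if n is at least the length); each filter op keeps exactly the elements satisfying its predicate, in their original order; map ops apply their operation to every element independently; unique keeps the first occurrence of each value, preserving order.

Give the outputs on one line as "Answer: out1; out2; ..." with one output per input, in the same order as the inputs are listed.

Execution, op by op:
  [0, 29, -38] -> [-38] -> [38] -> [44] -> [-44]
  [-41, -46, 39] -> [39] -> [-39] -> [-33] -> [33]
  [16, -28, 30, 48, -48] -> [30, 48, -48] -> [-30, -48, 48] -> [-24, -42, 54] -> [24, 42, -54]
  [11, 5, 12, -43] -> [12, -43] -> [-12, 43] -> [-6, 49] -> [6, -49]

[-44]; [33]; [24, 42, -54]; [6, -49]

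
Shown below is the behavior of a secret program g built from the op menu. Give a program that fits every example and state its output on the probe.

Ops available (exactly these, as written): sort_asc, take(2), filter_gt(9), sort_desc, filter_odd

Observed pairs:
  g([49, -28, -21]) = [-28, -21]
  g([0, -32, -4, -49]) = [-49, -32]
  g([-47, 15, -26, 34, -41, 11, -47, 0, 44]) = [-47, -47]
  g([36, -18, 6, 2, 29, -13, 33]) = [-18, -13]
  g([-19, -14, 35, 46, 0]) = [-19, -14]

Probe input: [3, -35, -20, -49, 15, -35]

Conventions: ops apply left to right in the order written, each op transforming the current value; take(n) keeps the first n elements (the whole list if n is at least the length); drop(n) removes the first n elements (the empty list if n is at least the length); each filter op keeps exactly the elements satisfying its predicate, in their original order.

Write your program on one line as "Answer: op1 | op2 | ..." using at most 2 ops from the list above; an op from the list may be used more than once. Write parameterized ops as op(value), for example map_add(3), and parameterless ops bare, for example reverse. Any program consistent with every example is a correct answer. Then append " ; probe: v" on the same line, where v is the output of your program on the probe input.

sort_asc | take(2) ; probe: [-49, -35]

Check, running the answer program on each example:
  [49, -28, -21] -> [-28, -21, 49] -> [-28, -21]
  [0, -32, -4, -49] -> [-49, -32, -4, 0] -> [-49, -32]
  [-47, 15, -26, 34, -41, 11, -47, 0, 44] -> [-47, -47, -41, -26, 0, 11, 15, 34, 44] -> [-47, -47]
  [36, -18, 6, 2, 29, -13, 33] -> [-18, -13, 2, 6, 29, 33, 36] -> [-18, -13]
  [-19, -14, 35, 46, 0] -> [-19, -14, 0, 35, 46] -> [-19, -14]
  probe: [3, -35, -20, -49, 15, -35] -> [-49, -35, -35, -20, 3, 15] -> [-49, -35]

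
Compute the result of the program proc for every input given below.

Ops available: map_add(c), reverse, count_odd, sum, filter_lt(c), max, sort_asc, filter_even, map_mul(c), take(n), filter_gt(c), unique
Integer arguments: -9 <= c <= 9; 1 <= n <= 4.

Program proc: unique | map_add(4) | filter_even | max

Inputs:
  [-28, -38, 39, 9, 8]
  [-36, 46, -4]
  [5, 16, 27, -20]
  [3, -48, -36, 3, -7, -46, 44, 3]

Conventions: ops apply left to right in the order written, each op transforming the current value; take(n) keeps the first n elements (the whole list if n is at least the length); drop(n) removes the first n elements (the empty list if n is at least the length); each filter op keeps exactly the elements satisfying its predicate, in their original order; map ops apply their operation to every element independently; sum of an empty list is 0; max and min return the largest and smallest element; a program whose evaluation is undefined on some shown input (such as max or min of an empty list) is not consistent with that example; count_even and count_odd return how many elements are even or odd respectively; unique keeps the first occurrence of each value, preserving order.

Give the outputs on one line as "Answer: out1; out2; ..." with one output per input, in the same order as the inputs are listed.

Execution, op by op:
  [-28, -38, 39, 9, 8] -> [-28, -38, 39, 9, 8] -> [-24, -34, 43, 13, 12] -> [-24, -34, 12] -> 12
  [-36, 46, -4] -> [-36, 46, -4] -> [-32, 50, 0] -> [-32, 50, 0] -> 50
  [5, 16, 27, -20] -> [5, 16, 27, -20] -> [9, 20, 31, -16] -> [20, -16] -> 20
  [3, -48, -36, 3, -7, -46, 44, 3] -> [3, -48, -36, -7, -46, 44] -> [7, -44, -32, -3, -42, 48] -> [-44, -32, -42, 48] -> 48

12; 50; 20; 48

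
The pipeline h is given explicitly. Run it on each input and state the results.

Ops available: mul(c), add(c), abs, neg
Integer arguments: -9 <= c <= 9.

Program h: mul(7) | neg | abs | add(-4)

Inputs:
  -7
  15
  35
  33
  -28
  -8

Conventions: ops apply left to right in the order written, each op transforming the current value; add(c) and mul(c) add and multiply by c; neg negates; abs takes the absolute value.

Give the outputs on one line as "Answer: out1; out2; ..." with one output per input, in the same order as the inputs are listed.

45; 101; 241; 227; 192; 52

Execution, op by op:
  -7 -> -49 -> 49 -> 49 -> 45
  15 -> 105 -> -105 -> 105 -> 101
  35 -> 245 -> -245 -> 245 -> 241
  33 -> 231 -> -231 -> 231 -> 227
  -28 -> -196 -> 196 -> 196 -> 192
  -8 -> -56 -> 56 -> 56 -> 52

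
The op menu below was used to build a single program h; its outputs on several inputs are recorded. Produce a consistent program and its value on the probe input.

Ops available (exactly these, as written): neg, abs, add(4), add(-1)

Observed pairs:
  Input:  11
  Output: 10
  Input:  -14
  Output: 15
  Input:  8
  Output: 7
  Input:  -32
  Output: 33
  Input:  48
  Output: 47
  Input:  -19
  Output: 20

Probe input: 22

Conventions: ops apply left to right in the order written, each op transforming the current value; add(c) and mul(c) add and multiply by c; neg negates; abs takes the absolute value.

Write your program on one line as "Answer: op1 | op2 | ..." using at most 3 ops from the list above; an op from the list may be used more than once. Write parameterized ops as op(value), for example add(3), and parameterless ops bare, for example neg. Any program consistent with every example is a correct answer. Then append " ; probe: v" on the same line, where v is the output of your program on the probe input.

add(-1) | abs ; probe: 21

Check, running the answer program on each example:
  11 -> 10 -> 10
  -14 -> -15 -> 15
  8 -> 7 -> 7
  -32 -> -33 -> 33
  48 -> 47 -> 47
  -19 -> -20 -> 20
  probe: 22 -> 21 -> 21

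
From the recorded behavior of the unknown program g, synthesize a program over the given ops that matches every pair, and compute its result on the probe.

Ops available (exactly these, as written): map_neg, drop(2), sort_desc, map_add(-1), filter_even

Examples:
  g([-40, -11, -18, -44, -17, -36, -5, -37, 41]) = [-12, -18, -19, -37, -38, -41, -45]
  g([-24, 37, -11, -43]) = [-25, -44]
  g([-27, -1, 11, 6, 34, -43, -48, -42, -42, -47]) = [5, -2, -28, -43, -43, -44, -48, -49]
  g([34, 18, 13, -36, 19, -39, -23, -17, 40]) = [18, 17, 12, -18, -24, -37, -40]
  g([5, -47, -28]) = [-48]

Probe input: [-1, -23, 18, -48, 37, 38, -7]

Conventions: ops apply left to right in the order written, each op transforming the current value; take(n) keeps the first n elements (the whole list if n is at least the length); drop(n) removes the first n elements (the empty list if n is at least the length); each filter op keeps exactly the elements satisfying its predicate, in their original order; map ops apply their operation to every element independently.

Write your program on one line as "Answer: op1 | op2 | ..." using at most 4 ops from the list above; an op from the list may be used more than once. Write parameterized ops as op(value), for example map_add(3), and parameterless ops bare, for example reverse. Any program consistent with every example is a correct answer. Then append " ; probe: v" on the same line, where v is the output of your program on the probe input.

map_add(-1) | sort_desc | drop(2) ; probe: [17, -2, -8, -24, -49]

Check, running the answer program on each example:
  [-40, -11, -18, -44, -17, -36, -5, -37, 41] -> [-41, -12, -19, -45, -18, -37, -6, -38, 40] -> [40, -6, -12, -18, -19, -37, -38, -41, -45] -> [-12, -18, -19, -37, -38, -41, -45]
  [-24, 37, -11, -43] -> [-25, 36, -12, -44] -> [36, -12, -25, -44] -> [-25, -44]
  [-27, -1, 11, 6, 34, -43, -48, -42, -42, -47] -> [-28, -2, 10, 5, 33, -44, -49, -43, -43, -48] -> [33, 10, 5, -2, -28, -43, -43, -44, -48, -49] -> [5, -2, -28, -43, -43, -44, -48, -49]
  [34, 18, 13, -36, 19, -39, -23, -17, 40] -> [33, 17, 12, -37, 18, -40, -24, -18, 39] -> [39, 33, 18, 17, 12, -18, -24, -37, -40] -> [18, 17, 12, -18, -24, -37, -40]
  [5, -47, -28] -> [4, -48, -29] -> [4, -29, -48] -> [-48]
  probe: [-1, -23, 18, -48, 37, 38, -7] -> [-2, -24, 17, -49, 36, 37, -8] -> [37, 36, 17, -2, -8, -24, -49] -> [17, -2, -8, -24, -49]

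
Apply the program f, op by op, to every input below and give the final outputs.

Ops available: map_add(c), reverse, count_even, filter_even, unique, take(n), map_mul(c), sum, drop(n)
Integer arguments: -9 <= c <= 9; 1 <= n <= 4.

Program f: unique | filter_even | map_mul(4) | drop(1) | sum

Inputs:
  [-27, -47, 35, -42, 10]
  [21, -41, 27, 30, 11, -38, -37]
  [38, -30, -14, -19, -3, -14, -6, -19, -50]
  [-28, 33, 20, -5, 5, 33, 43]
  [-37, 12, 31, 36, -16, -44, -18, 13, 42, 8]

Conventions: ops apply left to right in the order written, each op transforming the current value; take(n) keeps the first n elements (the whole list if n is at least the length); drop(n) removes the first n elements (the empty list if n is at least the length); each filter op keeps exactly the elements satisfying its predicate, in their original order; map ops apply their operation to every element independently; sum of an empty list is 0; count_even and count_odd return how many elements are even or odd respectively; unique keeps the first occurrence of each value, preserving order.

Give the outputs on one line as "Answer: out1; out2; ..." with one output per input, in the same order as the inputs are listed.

40; -152; -400; 80; 32

Execution, op by op:
  [-27, -47, 35, -42, 10] -> [-27, -47, 35, -42, 10] -> [-42, 10] -> [-168, 40] -> [40] -> 40
  [21, -41, 27, 30, 11, -38, -37] -> [21, -41, 27, 30, 11, -38, -37] -> [30, -38] -> [120, -152] -> [-152] -> -152
  [38, -30, -14, -19, -3, -14, -6, -19, -50] -> [38, -30, -14, -19, -3, -6, -50] -> [38, -30, -14, -6, -50] -> [152, -120, -56, -24, -200] -> [-120, -56, -24, -200] -> -400
  [-28, 33, 20, -5, 5, 33, 43] -> [-28, 33, 20, -5, 5, 43] -> [-28, 20] -> [-112, 80] -> [80] -> 80
  [-37, 12, 31, 36, -16, -44, -18, 13, 42, 8] -> [-37, 12, 31, 36, -16, -44, -18, 13, 42, 8] -> [12, 36, -16, -44, -18, 42, 8] -> [48, 144, -64, -176, -72, 168, 32] -> [144, -64, -176, -72, 168, 32] -> 32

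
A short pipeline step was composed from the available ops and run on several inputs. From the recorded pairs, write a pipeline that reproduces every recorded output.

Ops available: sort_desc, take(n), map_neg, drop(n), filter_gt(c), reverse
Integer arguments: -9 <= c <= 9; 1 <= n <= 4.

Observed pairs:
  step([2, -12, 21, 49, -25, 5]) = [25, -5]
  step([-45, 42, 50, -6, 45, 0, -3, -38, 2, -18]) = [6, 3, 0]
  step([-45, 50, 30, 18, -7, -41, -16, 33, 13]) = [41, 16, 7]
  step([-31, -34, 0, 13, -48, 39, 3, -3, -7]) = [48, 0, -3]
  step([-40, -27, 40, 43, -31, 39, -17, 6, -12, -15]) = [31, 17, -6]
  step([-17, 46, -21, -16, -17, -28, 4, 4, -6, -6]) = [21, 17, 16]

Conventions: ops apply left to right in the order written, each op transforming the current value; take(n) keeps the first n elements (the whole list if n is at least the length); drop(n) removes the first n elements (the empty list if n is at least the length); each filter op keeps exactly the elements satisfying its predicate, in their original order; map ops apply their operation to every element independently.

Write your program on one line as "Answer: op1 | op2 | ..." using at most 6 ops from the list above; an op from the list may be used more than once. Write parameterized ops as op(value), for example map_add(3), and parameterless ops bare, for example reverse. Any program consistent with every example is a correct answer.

map_neg | drop(2) | filter_gt(-9) | take(3) | sort_desc

Check, running the answer program on each example:
  [2, -12, 21, 49, -25, 5] -> [-2, 12, -21, -49, 25, -5] -> [-21, -49, 25, -5] -> [25, -5] -> [25, -5] -> [25, -5]
  [-45, 42, 50, -6, 45, 0, -3, -38, 2, -18] -> [45, -42, -50, 6, -45, 0, 3, 38, -2, 18] -> [-50, 6, -45, 0, 3, 38, -2, 18] -> [6, 0, 3, 38, -2, 18] -> [6, 0, 3] -> [6, 3, 0]
  [-45, 50, 30, 18, -7, -41, -16, 33, 13] -> [45, -50, -30, -18, 7, 41, 16, -33, -13] -> [-30, -18, 7, 41, 16, -33, -13] -> [7, 41, 16] -> [7, 41, 16] -> [41, 16, 7]
  [-31, -34, 0, 13, -48, 39, 3, -3, -7] -> [31, 34, 0, -13, 48, -39, -3, 3, 7] -> [0, -13, 48, -39, -3, 3, 7] -> [0, 48, -3, 3, 7] -> [0, 48, -3] -> [48, 0, -3]
  [-40, -27, 40, 43, -31, 39, -17, 6, -12, -15] -> [40, 27, -40, -43, 31, -39, 17, -6, 12, 15] -> [-40, -43, 31, -39, 17, -6, 12, 15] -> [31, 17, -6, 12, 15] -> [31, 17, -6] -> [31, 17, -6]
  [-17, 46, -21, -16, -17, -28, 4, 4, -6, -6] -> [17, -46, 21, 16, 17, 28, -4, -4, 6, 6] -> [21, 16, 17, 28, -4, -4, 6, 6] -> [21, 16, 17, 28, -4, -4, 6, 6] -> [21, 16, 17] -> [21, 17, 16]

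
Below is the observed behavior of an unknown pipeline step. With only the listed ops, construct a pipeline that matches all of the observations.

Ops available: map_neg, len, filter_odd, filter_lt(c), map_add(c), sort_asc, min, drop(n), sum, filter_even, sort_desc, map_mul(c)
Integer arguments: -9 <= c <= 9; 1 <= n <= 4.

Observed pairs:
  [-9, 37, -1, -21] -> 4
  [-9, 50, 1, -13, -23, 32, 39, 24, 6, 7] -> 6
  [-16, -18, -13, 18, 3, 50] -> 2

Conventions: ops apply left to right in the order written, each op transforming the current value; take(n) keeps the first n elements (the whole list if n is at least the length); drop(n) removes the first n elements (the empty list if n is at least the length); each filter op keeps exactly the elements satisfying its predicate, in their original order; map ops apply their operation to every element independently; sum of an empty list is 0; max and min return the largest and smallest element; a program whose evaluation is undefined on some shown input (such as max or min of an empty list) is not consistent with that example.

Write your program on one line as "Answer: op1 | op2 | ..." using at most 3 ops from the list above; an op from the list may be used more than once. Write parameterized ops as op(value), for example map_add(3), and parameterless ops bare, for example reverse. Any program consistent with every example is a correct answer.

filter_odd | map_neg | len

Check, running the answer program on each example:
  [-9, 37, -1, -21] -> [-9, 37, -1, -21] -> [9, -37, 1, 21] -> 4
  [-9, 50, 1, -13, -23, 32, 39, 24, 6, 7] -> [-9, 1, -13, -23, 39, 7] -> [9, -1, 13, 23, -39, -7] -> 6
  [-16, -18, -13, 18, 3, 50] -> [-13, 3] -> [13, -3] -> 2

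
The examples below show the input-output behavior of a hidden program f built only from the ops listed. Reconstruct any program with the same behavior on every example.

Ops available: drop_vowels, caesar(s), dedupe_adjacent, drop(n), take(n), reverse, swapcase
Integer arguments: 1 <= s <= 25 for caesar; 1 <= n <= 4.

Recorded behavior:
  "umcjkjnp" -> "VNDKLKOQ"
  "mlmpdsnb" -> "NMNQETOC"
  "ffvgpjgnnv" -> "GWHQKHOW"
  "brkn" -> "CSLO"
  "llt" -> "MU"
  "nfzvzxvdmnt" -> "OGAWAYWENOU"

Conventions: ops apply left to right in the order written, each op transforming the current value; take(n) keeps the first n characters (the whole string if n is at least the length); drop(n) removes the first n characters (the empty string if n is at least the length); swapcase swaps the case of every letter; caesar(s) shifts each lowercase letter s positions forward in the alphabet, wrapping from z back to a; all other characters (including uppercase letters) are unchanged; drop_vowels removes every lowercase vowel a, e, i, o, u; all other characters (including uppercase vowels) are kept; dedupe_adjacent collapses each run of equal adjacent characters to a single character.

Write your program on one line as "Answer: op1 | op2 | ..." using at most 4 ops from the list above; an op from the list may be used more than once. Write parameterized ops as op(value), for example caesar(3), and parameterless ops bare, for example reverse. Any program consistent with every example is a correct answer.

caesar(1) | swapcase | dedupe_adjacent

Check, running the answer program on each example:
  "umcjkjnp" -> "vndklkoq" -> "VNDKLKOQ" -> "VNDKLKOQ"
  "mlmpdsnb" -> "nmnqetoc" -> "NMNQETOC" -> "NMNQETOC"
  "ffvgpjgnnv" -> "ggwhqkhoow" -> "GGWHQKHOOW" -> "GWHQKHOW"
  "brkn" -> "cslo" -> "CSLO" -> "CSLO"
  "llt" -> "mmu" -> "MMU" -> "MU"
  "nfzvzxvdmnt" -> "ogawaywenou" -> "OGAWAYWENOU" -> "OGAWAYWENOU"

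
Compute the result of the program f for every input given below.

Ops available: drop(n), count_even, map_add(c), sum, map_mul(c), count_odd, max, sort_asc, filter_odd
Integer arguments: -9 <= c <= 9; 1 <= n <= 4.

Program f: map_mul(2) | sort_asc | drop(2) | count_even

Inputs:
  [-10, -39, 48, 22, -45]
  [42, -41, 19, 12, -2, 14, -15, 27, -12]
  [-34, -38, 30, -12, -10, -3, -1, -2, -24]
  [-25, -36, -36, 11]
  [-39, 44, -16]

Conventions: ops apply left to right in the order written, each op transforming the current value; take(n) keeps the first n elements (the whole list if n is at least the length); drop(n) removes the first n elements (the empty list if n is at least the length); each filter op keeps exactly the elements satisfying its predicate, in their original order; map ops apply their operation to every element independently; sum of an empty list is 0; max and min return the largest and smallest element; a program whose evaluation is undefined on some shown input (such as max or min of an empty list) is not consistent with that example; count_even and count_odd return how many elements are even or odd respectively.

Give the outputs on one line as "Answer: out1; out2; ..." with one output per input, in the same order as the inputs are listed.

Execution, op by op:
  [-10, -39, 48, 22, -45] -> [-20, -78, 96, 44, -90] -> [-90, -78, -20, 44, 96] -> [-20, 44, 96] -> 3
  [42, -41, 19, 12, -2, 14, -15, 27, -12] -> [84, -82, 38, 24, -4, 28, -30, 54, -24] -> [-82, -30, -24, -4, 24, 28, 38, 54, 84] -> [-24, -4, 24, 28, 38, 54, 84] -> 7
  [-34, -38, 30, -12, -10, -3, -1, -2, -24] -> [-68, -76, 60, -24, -20, -6, -2, -4, -48] -> [-76, -68, -48, -24, -20, -6, -4, -2, 60] -> [-48, -24, -20, -6, -4, -2, 60] -> 7
  [-25, -36, -36, 11] -> [-50, -72, -72, 22] -> [-72, -72, -50, 22] -> [-50, 22] -> 2
  [-39, 44, -16] -> [-78, 88, -32] -> [-78, -32, 88] -> [88] -> 1

3; 7; 7; 2; 1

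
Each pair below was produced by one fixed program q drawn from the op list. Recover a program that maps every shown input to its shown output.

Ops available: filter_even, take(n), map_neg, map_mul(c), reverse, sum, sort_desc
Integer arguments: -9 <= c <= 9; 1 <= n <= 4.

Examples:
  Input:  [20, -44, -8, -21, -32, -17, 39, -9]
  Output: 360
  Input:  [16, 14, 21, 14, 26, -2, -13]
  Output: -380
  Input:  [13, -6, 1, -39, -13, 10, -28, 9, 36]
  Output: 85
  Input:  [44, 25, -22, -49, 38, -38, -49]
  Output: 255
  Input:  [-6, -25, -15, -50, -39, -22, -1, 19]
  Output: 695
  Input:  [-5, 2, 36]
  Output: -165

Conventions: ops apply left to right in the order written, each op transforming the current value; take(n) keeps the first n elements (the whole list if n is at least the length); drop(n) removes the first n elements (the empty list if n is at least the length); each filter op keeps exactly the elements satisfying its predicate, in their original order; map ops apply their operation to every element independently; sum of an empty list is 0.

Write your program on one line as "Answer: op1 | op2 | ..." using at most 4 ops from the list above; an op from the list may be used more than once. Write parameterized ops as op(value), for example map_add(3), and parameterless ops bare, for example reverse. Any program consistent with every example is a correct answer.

reverse | map_mul(-5) | sort_desc | sum

Check, running the answer program on each example:
  [20, -44, -8, -21, -32, -17, 39, -9] -> [-9, 39, -17, -32, -21, -8, -44, 20] -> [45, -195, 85, 160, 105, 40, 220, -100] -> [220, 160, 105, 85, 45, 40, -100, -195] -> 360
  [16, 14, 21, 14, 26, -2, -13] -> [-13, -2, 26, 14, 21, 14, 16] -> [65, 10, -130, -70, -105, -70, -80] -> [65, 10, -70, -70, -80, -105, -130] -> -380
  [13, -6, 1, -39, -13, 10, -28, 9, 36] -> [36, 9, -28, 10, -13, -39, 1, -6, 13] -> [-180, -45, 140, -50, 65, 195, -5, 30, -65] -> [195, 140, 65, 30, -5, -45, -50, -65, -180] -> 85
  [44, 25, -22, -49, 38, -38, -49] -> [-49, -38, 38, -49, -22, 25, 44] -> [245, 190, -190, 245, 110, -125, -220] -> [245, 245, 190, 110, -125, -190, -220] -> 255
  [-6, -25, -15, -50, -39, -22, -1, 19] -> [19, -1, -22, -39, -50, -15, -25, -6] -> [-95, 5, 110, 195, 250, 75, 125, 30] -> [250, 195, 125, 110, 75, 30, 5, -95] -> 695
  [-5, 2, 36] -> [36, 2, -5] -> [-180, -10, 25] -> [25, -10, -180] -> -165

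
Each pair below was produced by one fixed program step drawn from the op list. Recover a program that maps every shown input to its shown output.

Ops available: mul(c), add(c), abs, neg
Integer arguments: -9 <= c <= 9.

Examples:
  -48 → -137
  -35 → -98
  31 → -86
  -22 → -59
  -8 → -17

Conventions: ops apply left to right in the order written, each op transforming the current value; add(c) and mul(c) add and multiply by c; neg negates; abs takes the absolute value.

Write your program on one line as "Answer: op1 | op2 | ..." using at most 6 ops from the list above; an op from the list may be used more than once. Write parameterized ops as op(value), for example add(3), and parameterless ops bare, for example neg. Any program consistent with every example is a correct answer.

abs | mul(-3) | abs | add(-7) | neg

Check, running the answer program on each example:
  -48 -> 48 -> -144 -> 144 -> 137 -> -137
  -35 -> 35 -> -105 -> 105 -> 98 -> -98
  31 -> 31 -> -93 -> 93 -> 86 -> -86
  -22 -> 22 -> -66 -> 66 -> 59 -> -59
  -8 -> 8 -> -24 -> 24 -> 17 -> -17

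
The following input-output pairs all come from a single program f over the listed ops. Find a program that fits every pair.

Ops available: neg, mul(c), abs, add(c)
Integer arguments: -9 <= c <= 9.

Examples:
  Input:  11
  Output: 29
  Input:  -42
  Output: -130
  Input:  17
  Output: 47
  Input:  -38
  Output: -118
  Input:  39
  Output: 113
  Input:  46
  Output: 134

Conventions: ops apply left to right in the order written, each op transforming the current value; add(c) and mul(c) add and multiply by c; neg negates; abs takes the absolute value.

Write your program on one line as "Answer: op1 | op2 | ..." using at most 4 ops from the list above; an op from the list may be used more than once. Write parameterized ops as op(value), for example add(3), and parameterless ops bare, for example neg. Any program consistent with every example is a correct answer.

mul(3) | neg | add(4) | neg

Check, running the answer program on each example:
  11 -> 33 -> -33 -> -29 -> 29
  -42 -> -126 -> 126 -> 130 -> -130
  17 -> 51 -> -51 -> -47 -> 47
  -38 -> -114 -> 114 -> 118 -> -118
  39 -> 117 -> -117 -> -113 -> 113
  46 -> 138 -> -138 -> -134 -> 134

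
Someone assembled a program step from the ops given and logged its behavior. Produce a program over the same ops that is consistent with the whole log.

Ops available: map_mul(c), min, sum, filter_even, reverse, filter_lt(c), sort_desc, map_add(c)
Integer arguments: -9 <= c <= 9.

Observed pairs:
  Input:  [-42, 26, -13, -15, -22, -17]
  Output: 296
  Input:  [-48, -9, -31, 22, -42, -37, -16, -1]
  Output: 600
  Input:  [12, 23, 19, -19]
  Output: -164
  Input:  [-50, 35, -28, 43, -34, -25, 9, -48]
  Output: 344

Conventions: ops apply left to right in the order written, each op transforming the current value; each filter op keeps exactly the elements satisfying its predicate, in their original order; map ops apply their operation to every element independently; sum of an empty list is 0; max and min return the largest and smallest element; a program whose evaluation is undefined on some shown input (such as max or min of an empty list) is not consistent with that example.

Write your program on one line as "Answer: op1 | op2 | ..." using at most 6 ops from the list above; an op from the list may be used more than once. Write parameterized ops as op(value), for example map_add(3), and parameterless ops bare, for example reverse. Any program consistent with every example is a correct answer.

map_mul(2) | map_add(3) | map_mul(-2) | reverse | sum

Check, running the answer program on each example:
  [-42, 26, -13, -15, -22, -17] -> [-84, 52, -26, -30, -44, -34] -> [-81, 55, -23, -27, -41, -31] -> [162, -110, 46, 54, 82, 62] -> [62, 82, 54, 46, -110, 162] -> 296
  [-48, -9, -31, 22, -42, -37, -16, -1] -> [-96, -18, -62, 44, -84, -74, -32, -2] -> [-93, -15, -59, 47, -81, -71, -29, 1] -> [186, 30, 118, -94, 162, 142, 58, -2] -> [-2, 58, 142, 162, -94, 118, 30, 186] -> 600
  [12, 23, 19, -19] -> [24, 46, 38, -38] -> [27, 49, 41, -35] -> [-54, -98, -82, 70] -> [70, -82, -98, -54] -> -164
  [-50, 35, -28, 43, -34, -25, 9, -48] -> [-100, 70, -56, 86, -68, -50, 18, -96] -> [-97, 73, -53, 89, -65, -47, 21, -93] -> [194, -146, 106, -178, 130, 94, -42, 186] -> [186, -42, 94, 130, -178, 106, -146, 194] -> 344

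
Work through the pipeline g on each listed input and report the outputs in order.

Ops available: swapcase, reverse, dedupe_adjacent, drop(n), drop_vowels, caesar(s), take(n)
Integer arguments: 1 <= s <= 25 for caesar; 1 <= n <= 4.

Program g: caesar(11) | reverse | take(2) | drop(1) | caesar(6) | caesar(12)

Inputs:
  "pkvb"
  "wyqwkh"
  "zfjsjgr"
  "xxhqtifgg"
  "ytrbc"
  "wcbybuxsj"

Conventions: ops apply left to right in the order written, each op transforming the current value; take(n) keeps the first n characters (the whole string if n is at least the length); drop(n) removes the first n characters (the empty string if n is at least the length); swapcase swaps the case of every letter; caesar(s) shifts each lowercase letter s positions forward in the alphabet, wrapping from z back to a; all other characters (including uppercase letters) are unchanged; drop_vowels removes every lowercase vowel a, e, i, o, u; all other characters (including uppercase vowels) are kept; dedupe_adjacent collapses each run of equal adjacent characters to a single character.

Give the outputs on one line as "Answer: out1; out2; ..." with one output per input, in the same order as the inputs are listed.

"y"; "n"; "j"; "j"; "e"; "v"

Execution, op by op:
  "pkvb" -> "avgm" -> "mgva" -> "mg" -> "g" -> "m" -> "y"
  "wyqwkh" -> "hjbhvs" -> "svhbjh" -> "sv" -> "v" -> "b" -> "n"
  "zfjsjgr" -> "kqudurc" -> "cruduqk" -> "cr" -> "r" -> "x" -> "j"
  "xxhqtifgg" -> "iisbetqrr" -> "rrqtebsii" -> "rr" -> "r" -> "x" -> "j"
  "ytrbc" -> "jecmn" -> "nmcej" -> "nm" -> "m" -> "s" -> "e"
  "wcbybuxsj" -> "hnmjmfidu" -> "udifmjmnh" -> "ud" -> "d" -> "j" -> "v"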